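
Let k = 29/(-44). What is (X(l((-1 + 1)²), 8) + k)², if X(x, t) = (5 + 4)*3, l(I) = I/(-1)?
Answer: 1343281/1936 ≈ 693.84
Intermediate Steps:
l(I) = -I (l(I) = I*(-1) = -I)
X(x, t) = 27 (X(x, t) = 9*3 = 27)
k = -29/44 (k = 29*(-1/44) = -29/44 ≈ -0.65909)
(X(l((-1 + 1)²), 8) + k)² = (27 - 29/44)² = (1159/44)² = 1343281/1936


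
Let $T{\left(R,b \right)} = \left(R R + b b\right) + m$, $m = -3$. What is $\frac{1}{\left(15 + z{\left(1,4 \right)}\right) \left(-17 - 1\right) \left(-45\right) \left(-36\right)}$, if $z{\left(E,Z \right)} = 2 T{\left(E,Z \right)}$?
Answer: $- \frac{1}{1253880} \approx -7.9752 \cdot 10^{-7}$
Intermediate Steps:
$T{\left(R,b \right)} = -3 + R^{2} + b^{2}$ ($T{\left(R,b \right)} = \left(R R + b b\right) - 3 = \left(R^{2} + b^{2}\right) - 3 = -3 + R^{2} + b^{2}$)
$z{\left(E,Z \right)} = -6 + 2 E^{2} + 2 Z^{2}$ ($z{\left(E,Z \right)} = 2 \left(-3 + E^{2} + Z^{2}\right) = -6 + 2 E^{2} + 2 Z^{2}$)
$\frac{1}{\left(15 + z{\left(1,4 \right)}\right) \left(-17 - 1\right) \left(-45\right) \left(-36\right)} = \frac{1}{\left(15 + \left(-6 + 2 \cdot 1^{2} + 2 \cdot 4^{2}\right)\right) \left(-17 - 1\right) \left(-45\right) \left(-36\right)} = \frac{1}{\left(15 + \left(-6 + 2 \cdot 1 + 2 \cdot 16\right)\right) \left(-18\right) \left(-45\right) \left(-36\right)} = \frac{1}{\left(15 + \left(-6 + 2 + 32\right)\right) \left(-18\right) \left(-45\right) \left(-36\right)} = \frac{1}{\left(15 + 28\right) \left(-18\right) \left(-45\right) \left(-36\right)} = \frac{1}{43 \left(-18\right) \left(-45\right) \left(-36\right)} = \frac{1}{\left(-774\right) \left(-45\right) \left(-36\right)} = \frac{1}{34830 \left(-36\right)} = \frac{1}{-1253880} = - \frac{1}{1253880}$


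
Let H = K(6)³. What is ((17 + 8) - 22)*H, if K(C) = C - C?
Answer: 0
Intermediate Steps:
K(C) = 0
H = 0 (H = 0³ = 0)
((17 + 8) - 22)*H = ((17 + 8) - 22)*0 = (25 - 22)*0 = 3*0 = 0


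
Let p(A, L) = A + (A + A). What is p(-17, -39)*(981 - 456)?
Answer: -26775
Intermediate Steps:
p(A, L) = 3*A (p(A, L) = A + 2*A = 3*A)
p(-17, -39)*(981 - 456) = (3*(-17))*(981 - 456) = -51*525 = -26775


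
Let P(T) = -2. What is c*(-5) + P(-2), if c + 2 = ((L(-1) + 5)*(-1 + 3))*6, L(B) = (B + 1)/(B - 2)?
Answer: -292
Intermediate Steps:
L(B) = (1 + B)/(-2 + B)
c = 58 (c = -2 + (((1 - 1)/(-2 - 1) + 5)*(-1 + 3))*6 = -2 + ((0/(-3) + 5)*2)*6 = -2 + ((-⅓*0 + 5)*2)*6 = -2 + ((0 + 5)*2)*6 = -2 + (5*2)*6 = -2 + 10*6 = -2 + 60 = 58)
c*(-5) + P(-2) = 58*(-5) - 2 = -290 - 2 = -292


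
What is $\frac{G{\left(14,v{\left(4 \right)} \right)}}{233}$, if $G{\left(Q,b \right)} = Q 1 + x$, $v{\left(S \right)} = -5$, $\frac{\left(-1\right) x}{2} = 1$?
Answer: $\frac{12}{233} \approx 0.051502$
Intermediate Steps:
$x = -2$ ($x = \left(-2\right) 1 = -2$)
$G{\left(Q,b \right)} = -2 + Q$ ($G{\left(Q,b \right)} = Q 1 - 2 = Q - 2 = -2 + Q$)
$\frac{G{\left(14,v{\left(4 \right)} \right)}}{233} = \frac{-2 + 14}{233} = 12 \cdot \frac{1}{233} = \frac{12}{233}$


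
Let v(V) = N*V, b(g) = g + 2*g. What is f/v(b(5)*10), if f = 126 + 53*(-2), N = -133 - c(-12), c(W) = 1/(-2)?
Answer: -4/3975 ≈ -0.0010063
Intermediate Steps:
c(W) = -½
b(g) = 3*g
N = -265/2 (N = -133 - 1*(-½) = -133 + ½ = -265/2 ≈ -132.50)
v(V) = -265*V/2
f = 20 (f = 126 - 106 = 20)
f/v(b(5)*10) = 20/((-265*3*5*10/2)) = 20/((-3975*10/2)) = 20/((-265/2*150)) = 20/(-19875) = 20*(-1/19875) = -4/3975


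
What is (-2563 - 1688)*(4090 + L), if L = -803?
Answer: -13973037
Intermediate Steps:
(-2563 - 1688)*(4090 + L) = (-2563 - 1688)*(4090 - 803) = -4251*3287 = -13973037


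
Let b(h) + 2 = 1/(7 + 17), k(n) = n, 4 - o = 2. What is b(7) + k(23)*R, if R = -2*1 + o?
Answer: -47/24 ≈ -1.9583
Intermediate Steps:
o = 2 (o = 4 - 1*2 = 4 - 2 = 2)
R = 0 (R = -2*1 + 2 = -2 + 2 = 0)
b(h) = -47/24 (b(h) = -2 + 1/(7 + 17) = -2 + 1/24 = -47/24)
b(7) + k(23)*R = -47/24 + 23*0 = -47/24 + 0 = -47/24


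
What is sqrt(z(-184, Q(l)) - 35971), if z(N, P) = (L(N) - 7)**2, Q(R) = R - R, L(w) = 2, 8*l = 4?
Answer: 3*I*sqrt(3994) ≈ 189.59*I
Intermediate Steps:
l = 1/2 (l = (1/8)*4 = 1/2 ≈ 0.50000)
Q(R) = 0
z(N, P) = 25 (z(N, P) = (2 - 7)**2 = (-5)**2 = 25)
sqrt(z(-184, Q(l)) - 35971) = sqrt(25 - 35971) = sqrt(-35946) = 3*I*sqrt(3994)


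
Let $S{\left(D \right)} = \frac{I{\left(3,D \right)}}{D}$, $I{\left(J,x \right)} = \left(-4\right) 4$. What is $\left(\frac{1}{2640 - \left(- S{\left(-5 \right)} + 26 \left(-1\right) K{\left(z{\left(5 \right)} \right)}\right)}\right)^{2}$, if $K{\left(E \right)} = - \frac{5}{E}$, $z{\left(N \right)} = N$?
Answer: $\frac{25}{171243396} \approx 1.4599 \cdot 10^{-7}$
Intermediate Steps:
$I{\left(J,x \right)} = -16$
$S{\left(D \right)} = - \frac{16}{D}$
$\left(\frac{1}{2640 - \left(- S{\left(-5 \right)} + 26 \left(-1\right) K{\left(z{\left(5 \right)} \right)}\right)}\right)^{2} = \left(\frac{1}{2640 - \left(- \frac{16}{5} + 26 \left(-1\right) \left(- \frac{5}{5}\right)\right)}\right)^{2} = \left(\frac{1}{2640 - \left(- \frac{16}{5} + 26 \left(- \frac{-5}{5}\right)\right)}\right)^{2} = \left(\frac{1}{2640 + \left(- 26 \left(\left(-1\right) \left(-1\right)\right) + \frac{16}{5}\right)}\right)^{2} = \left(\frac{1}{2640 + \left(\left(-26\right) 1 + \frac{16}{5}\right)}\right)^{2} = \left(\frac{1}{2640 + \left(-26 + \frac{16}{5}\right)}\right)^{2} = \left(\frac{1}{2640 - \frac{114}{5}}\right)^{2} = \left(\frac{1}{\frac{13086}{5}}\right)^{2} = \left(\frac{5}{13086}\right)^{2} = \frac{25}{171243396}$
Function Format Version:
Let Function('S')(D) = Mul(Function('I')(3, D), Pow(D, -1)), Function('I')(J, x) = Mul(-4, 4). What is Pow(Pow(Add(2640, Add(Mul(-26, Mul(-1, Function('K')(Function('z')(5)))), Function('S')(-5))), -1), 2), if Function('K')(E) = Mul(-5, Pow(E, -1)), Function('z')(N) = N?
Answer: Rational(25, 171243396) ≈ 1.4599e-7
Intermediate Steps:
Function('I')(J, x) = -16
Function('S')(D) = Mul(-16, Pow(D, -1))
Pow(Pow(Add(2640, Add(Mul(-26, Mul(-1, Function('K')(Function('z')(5)))), Function('S')(-5))), -1), 2) = Pow(Pow(Add(2640, Add(Mul(-26, Mul(-1, Mul(-5, Pow(5, -1)))), Mul(-16, Pow(-5, -1)))), -1), 2) = Pow(Pow(Add(2640, Add(Mul(-26, Mul(-1, Mul(-5, Rational(1, 5)))), Mul(-16, Rational(-1, 5)))), -1), 2) = Pow(Pow(Add(2640, Add(Mul(-26, Mul(-1, -1)), Rational(16, 5))), -1), 2) = Pow(Pow(Add(2640, Add(Mul(-26, 1), Rational(16, 5))), -1), 2) = Pow(Pow(Add(2640, Add(-26, Rational(16, 5))), -1), 2) = Pow(Pow(Add(2640, Rational(-114, 5)), -1), 2) = Pow(Pow(Rational(13086, 5), -1), 2) = Pow(Rational(5, 13086), 2) = Rational(25, 171243396)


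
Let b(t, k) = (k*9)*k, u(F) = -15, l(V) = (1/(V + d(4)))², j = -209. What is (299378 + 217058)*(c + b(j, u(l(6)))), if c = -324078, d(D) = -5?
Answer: -166319763108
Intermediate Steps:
l(V) = (-5 + V)⁻² (l(V) = (1/(V - 5))² = (1/(-5 + V))² = (-5 + V)⁻²)
b(t, k) = 9*k² (b(t, k) = (9*k)*k = 9*k²)
(299378 + 217058)*(c + b(j, u(l(6)))) = (299378 + 217058)*(-324078 + 9*(-15)²) = 516436*(-324078 + 9*225) = 516436*(-324078 + 2025) = 516436*(-322053) = -166319763108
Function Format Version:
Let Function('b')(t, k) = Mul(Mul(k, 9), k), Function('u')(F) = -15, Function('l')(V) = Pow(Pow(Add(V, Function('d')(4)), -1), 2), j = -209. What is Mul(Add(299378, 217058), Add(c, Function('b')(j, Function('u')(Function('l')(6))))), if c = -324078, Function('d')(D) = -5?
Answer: -166319763108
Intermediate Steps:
Function('l')(V) = Pow(Add(-5, V), -2) (Function('l')(V) = Pow(Pow(Add(V, -5), -1), 2) = Pow(Pow(Add(-5, V), -1), 2) = Pow(Add(-5, V), -2))
Function('b')(t, k) = Mul(9, Pow(k, 2)) (Function('b')(t, k) = Mul(Mul(9, k), k) = Mul(9, Pow(k, 2)))
Mul(Add(299378, 217058), Add(c, Function('b')(j, Function('u')(Function('l')(6))))) = Mul(Add(299378, 217058), Add(-324078, Mul(9, Pow(-15, 2)))) = Mul(516436, Add(-324078, Mul(9, 225))) = Mul(516436, Add(-324078, 2025)) = Mul(516436, -322053) = -166319763108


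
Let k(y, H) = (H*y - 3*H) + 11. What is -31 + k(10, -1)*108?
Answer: 401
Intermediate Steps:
k(y, H) = 11 - 3*H + H*y (k(y, H) = (-3*H + H*y) + 11 = 11 - 3*H + H*y)
-31 + k(10, -1)*108 = -31 + (11 - 3*(-1) - 1*10)*108 = -31 + (11 + 3 - 10)*108 = -31 + 4*108 = -31 + 432 = 401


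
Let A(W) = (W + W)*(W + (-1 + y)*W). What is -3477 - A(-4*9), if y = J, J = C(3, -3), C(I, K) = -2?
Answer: 1707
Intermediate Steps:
J = -2
y = -2
A(W) = -4*W² (A(W) = (W + W)*(W + (-1 - 2)*W) = (2*W)*(W - 3*W) = (2*W)*(-2*W) = -4*W²)
-3477 - A(-4*9) = -3477 - (-4)*(-4*9)² = -3477 - (-4)*(-36)² = -3477 - (-4)*1296 = -3477 - 1*(-5184) = -3477 + 5184 = 1707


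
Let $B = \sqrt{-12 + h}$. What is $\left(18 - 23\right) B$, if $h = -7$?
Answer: $- 5 i \sqrt{19} \approx - 21.794 i$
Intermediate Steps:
$B = i \sqrt{19}$ ($B = \sqrt{-12 - 7} = \sqrt{-19} = i \sqrt{19} \approx 4.3589 i$)
$\left(18 - 23\right) B = \left(18 - 23\right) i \sqrt{19} = - 5 i \sqrt{19}$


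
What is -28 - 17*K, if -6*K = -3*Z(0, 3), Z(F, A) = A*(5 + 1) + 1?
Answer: -379/2 ≈ -189.50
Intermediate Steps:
Z(F, A) = 1 + 6*A (Z(F, A) = A*6 + 1 = 6*A + 1 = 1 + 6*A)
K = 19/2 (K = -(-1)*(1 + 6*3)/2 = -(-1)*(1 + 18)/2 = -(-1)*19/2 = -1/6*(-57) = 19/2 ≈ 9.5000)
-28 - 17*K = -28 - 17*19/2 = -28 - 323/2 = -379/2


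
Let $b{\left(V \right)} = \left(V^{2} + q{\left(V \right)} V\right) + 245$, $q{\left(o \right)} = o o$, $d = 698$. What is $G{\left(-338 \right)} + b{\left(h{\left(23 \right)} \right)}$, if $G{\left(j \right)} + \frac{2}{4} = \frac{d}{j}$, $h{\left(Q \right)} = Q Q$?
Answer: $\frac{50130798683}{338} \approx 1.4832 \cdot 10^{8}$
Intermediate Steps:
$h{\left(Q \right)} = Q^{2}$
$q{\left(o \right)} = o^{2}$
$b{\left(V \right)} = 245 + V^{2} + V^{3}$ ($b{\left(V \right)} = \left(V^{2} + V^{2} V\right) + 245 = \left(V^{2} + V^{3}\right) + 245 = 245 + V^{2} + V^{3}$)
$G{\left(j \right)} = - \frac{1}{2} + \frac{698}{j}$
$G{\left(-338 \right)} + b{\left(h{\left(23 \right)} \right)} = \frac{1396 - -338}{2 \left(-338\right)} + \left(245 + \left(23^{2}\right)^{2} + \left(23^{2}\right)^{3}\right) = \frac{1}{2} \left(- \frac{1}{338}\right) \left(1396 + 338\right) + \left(245 + 529^{2} + 529^{3}\right) = \frac{1}{2} \left(- \frac{1}{338}\right) 1734 + \left(245 + 279841 + 148035889\right) = - \frac{867}{338} + 148315975 = \frac{50130798683}{338}$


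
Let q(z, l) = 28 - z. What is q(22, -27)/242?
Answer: 3/121 ≈ 0.024793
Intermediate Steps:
q(22, -27)/242 = (28 - 1*22)/242 = (28 - 22)*(1/242) = 6*(1/242) = 3/121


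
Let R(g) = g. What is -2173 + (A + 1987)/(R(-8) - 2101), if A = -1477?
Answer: -1527789/703 ≈ -2173.2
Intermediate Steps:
-2173 + (A + 1987)/(R(-8) - 2101) = -2173 + (-1477 + 1987)/(-8 - 2101) = -2173 + 510/(-2109) = -2173 + 510*(-1/2109) = -2173 - 170/703 = -1527789/703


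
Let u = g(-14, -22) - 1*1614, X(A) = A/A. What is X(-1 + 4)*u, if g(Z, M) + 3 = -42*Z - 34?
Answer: -1063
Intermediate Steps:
g(Z, M) = -37 - 42*Z (g(Z, M) = -3 + (-42*Z - 34) = -3 + (-34 - 42*Z) = -37 - 42*Z)
X(A) = 1
u = -1063 (u = (-37 - 42*(-14)) - 1*1614 = (-37 + 588) - 1614 = 551 - 1614 = -1063)
X(-1 + 4)*u = 1*(-1063) = -1063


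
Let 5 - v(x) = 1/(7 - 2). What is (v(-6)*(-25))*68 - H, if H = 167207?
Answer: -175367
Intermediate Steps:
v(x) = 24/5 (v(x) = 5 - 1/(7 - 2) = 5 - 1/5 = 5 - 1*⅕ = 5 - ⅕ = 24/5)
(v(-6)*(-25))*68 - H = ((24/5)*(-25))*68 - 1*167207 = -120*68 - 167207 = -8160 - 167207 = -175367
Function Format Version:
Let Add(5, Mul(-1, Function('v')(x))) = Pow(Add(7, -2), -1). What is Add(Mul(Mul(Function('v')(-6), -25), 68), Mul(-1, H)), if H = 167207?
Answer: -175367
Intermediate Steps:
Function('v')(x) = Rational(24, 5) (Function('v')(x) = Add(5, Mul(-1, Pow(Add(7, -2), -1))) = Add(5, Mul(-1, Pow(5, -1))) = Add(5, Mul(-1, Rational(1, 5))) = Add(5, Rational(-1, 5)) = Rational(24, 5))
Add(Mul(Mul(Function('v')(-6), -25), 68), Mul(-1, H)) = Add(Mul(Mul(Rational(24, 5), -25), 68), Mul(-1, 167207)) = Add(Mul(-120, 68), -167207) = Add(-8160, -167207) = -175367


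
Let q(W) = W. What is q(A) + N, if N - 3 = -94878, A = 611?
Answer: -94264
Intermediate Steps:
N = -94875 (N = 3 - 94878 = -94875)
q(A) + N = 611 - 94875 = -94264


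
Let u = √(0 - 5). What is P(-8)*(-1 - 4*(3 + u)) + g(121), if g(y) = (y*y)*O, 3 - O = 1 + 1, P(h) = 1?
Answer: 14628 - 4*I*√5 ≈ 14628.0 - 8.9443*I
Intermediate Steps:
u = I*√5 (u = √(-5) = I*√5 ≈ 2.2361*I)
O = 1 (O = 3 - (1 + 1) = 3 - 1*2 = 3 - 2 = 1)
g(y) = y² (g(y) = (y*y)*1 = y²*1 = y²)
P(-8)*(-1 - 4*(3 + u)) + g(121) = 1*(-1 - 4*(3 + I*√5)) + 121² = 1*(-1 + (-12 - 4*I*√5)) + 14641 = 1*(-13 - 4*I*√5) + 14641 = (-13 - 4*I*√5) + 14641 = 14628 - 4*I*√5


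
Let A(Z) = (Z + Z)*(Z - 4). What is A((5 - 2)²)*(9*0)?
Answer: 0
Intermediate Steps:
A(Z) = 2*Z*(-4 + Z) (A(Z) = (2*Z)*(-4 + Z) = 2*Z*(-4 + Z))
A((5 - 2)²)*(9*0) = (2*(5 - 2)²*(-4 + (5 - 2)²))*(9*0) = (2*3²*(-4 + 3²))*0 = (2*9*(-4 + 9))*0 = (2*9*5)*0 = 90*0 = 0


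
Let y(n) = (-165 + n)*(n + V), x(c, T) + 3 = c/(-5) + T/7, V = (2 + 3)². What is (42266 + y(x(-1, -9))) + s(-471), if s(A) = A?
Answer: 46866899/1225 ≈ 38259.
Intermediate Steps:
V = 25 (V = 5² = 25)
x(c, T) = -3 - c/5 + T/7 (x(c, T) = -3 + (c/(-5) + T/7) = -3 + (c*(-⅕) + T*(⅐)) = -3 + (-c/5 + T/7) = -3 - c/5 + T/7)
y(n) = (-165 + n)*(25 + n) (y(n) = (-165 + n)*(n + 25) = (-165 + n)*(25 + n))
(42266 + y(x(-1, -9))) + s(-471) = (42266 + (-4125 + (-3 - ⅕*(-1) + (⅐)*(-9))² - 140*(-3 - ⅕*(-1) + (⅐)*(-9)))) - 471 = (42266 + (-4125 + (-3 + ⅕ - 9/7)² - 140*(-3 + ⅕ - 9/7))) - 471 = (42266 + (-4125 + (-143/35)² - 140*(-143/35))) - 471 = (42266 + (-4125 + 20449/1225 + 572)) - 471 = (42266 - 4331976/1225) - 471 = 47443874/1225 - 471 = 46866899/1225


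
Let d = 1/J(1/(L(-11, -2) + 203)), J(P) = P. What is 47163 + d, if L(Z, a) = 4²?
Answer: 47382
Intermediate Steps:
L(Z, a) = 16
d = 219 (d = 1/(1/(16 + 203)) = 1/(1/219) = 219)
47163 + d = 47163 + 219 = 47382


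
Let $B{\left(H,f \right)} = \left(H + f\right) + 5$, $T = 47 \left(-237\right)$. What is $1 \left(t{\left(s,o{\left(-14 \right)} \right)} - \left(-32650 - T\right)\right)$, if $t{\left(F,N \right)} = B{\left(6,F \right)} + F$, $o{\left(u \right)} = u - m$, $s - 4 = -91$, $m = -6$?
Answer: $21348$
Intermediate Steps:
$T = -11139$
$s = -87$ ($s = 4 - 91 = -87$)
$o{\left(u \right)} = 6 + u$ ($o{\left(u \right)} = u - -6 = u + 6 = 6 + u$)
$B{\left(H,f \right)} = 5 + H + f$
$t{\left(F,N \right)} = 11 + 2 F$ ($t{\left(F,N \right)} = \left(5 + 6 + F\right) + F = \left(11 + F\right) + F = 11 + 2 F$)
$1 \left(t{\left(s,o{\left(-14 \right)} \right)} - \left(-32650 - T\right)\right) = 1 \left(\left(11 + 2 \left(-87\right)\right) - \left(-32650 - -11139\right)\right) = 1 \left(\left(11 - 174\right) - \left(-32650 + 11139\right)\right) = 1 \left(-163 - -21511\right) = 1 \left(-163 + 21511\right) = 1 \cdot 21348 = 21348$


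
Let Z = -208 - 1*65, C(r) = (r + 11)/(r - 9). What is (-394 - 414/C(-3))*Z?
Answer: -61971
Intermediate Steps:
C(r) = (11 + r)/(-9 + r)
Z = -273 (Z = -208 - 65 = -273)
(-394 - 414/C(-3))*Z = (-394 - 414*(-9 - 3)/(11 - 3))*(-273) = (-394 - 414/(8/(-12)))*(-273) = (-394 - 414/((-1/12*8)))*(-273) = (-394 - 414/(-⅔))*(-273) = (-394 - 414*(-3/2))*(-273) = (-394 + 621)*(-273) = 227*(-273) = -61971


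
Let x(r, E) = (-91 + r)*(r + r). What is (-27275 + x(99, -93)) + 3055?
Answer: -22636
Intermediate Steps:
x(r, E) = 2*r*(-91 + r) (x(r, E) = (-91 + r)*(2*r) = 2*r*(-91 + r))
(-27275 + x(99, -93)) + 3055 = (-27275 + 2*99*(-91 + 99)) + 3055 = (-27275 + 2*99*8) + 3055 = (-27275 + 1584) + 3055 = -25691 + 3055 = -22636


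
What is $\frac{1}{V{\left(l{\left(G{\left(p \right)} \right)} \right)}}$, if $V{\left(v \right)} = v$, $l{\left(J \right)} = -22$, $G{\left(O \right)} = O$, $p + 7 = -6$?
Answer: $- \frac{1}{22} \approx -0.045455$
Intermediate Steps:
$p = -13$ ($p = -7 - 6 = -13$)
$\frac{1}{V{\left(l{\left(G{\left(p \right)} \right)} \right)}} = \frac{1}{-22} = - \frac{1}{22}$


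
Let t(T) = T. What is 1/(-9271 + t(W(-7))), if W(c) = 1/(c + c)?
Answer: -14/129795 ≈ -0.00010786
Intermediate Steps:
W(c) = 1/(2*c)
1/(-9271 + t(W(-7))) = 1/(-9271 + (½)/(-7)) = 1/(-9271 + (½)*(-⅐)) = 1/(-9271 - 1/14) = 1/(-129795/14) = -14/129795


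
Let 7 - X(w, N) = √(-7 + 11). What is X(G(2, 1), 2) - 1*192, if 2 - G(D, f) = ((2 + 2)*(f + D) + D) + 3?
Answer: -187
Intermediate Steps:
G(D, f) = -1 - 5*D - 4*f (G(D, f) = 2 - (((2 + 2)*(f + D) + D) + 3) = 2 - ((4*(D + f) + D) + 3) = 2 - (((4*D + 4*f) + D) + 3) = 2 - ((4*f + 5*D) + 3) = 2 - (3 + 4*f + 5*D) = 2 + (-3 - 5*D - 4*f) = -1 - 5*D - 4*f)
X(w, N) = 5 (X(w, N) = 7 - √(-7 + 11) = 7 - √4 = 7 - 1*2 = 7 - 2 = 5)
X(G(2, 1), 2) - 1*192 = 5 - 1*192 = 5 - 192 = -187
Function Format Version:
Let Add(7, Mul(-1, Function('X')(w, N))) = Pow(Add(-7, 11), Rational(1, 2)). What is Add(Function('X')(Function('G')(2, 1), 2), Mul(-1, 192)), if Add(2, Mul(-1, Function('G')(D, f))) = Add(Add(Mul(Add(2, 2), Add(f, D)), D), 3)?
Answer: -187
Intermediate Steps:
Function('G')(D, f) = Add(-1, Mul(-5, D), Mul(-4, f)) (Function('G')(D, f) = Add(2, Mul(-1, Add(Add(Mul(Add(2, 2), Add(f, D)), D), 3))) = Add(2, Mul(-1, Add(Add(Mul(4, Add(D, f)), D), 3))) = Add(2, Mul(-1, Add(Add(Add(Mul(4, D), Mul(4, f)), D), 3))) = Add(2, Mul(-1, Add(Add(Mul(4, f), Mul(5, D)), 3))) = Add(2, Mul(-1, Add(3, Mul(4, f), Mul(5, D)))) = Add(2, Add(-3, Mul(-5, D), Mul(-4, f))) = Add(-1, Mul(-5, D), Mul(-4, f)))
Function('X')(w, N) = 5 (Function('X')(w, N) = Add(7, Mul(-1, Pow(Add(-7, 11), Rational(1, 2)))) = Add(7, Mul(-1, Pow(4, Rational(1, 2)))) = Add(7, Mul(-1, 2)) = Add(7, -2) = 5)
Add(Function('X')(Function('G')(2, 1), 2), Mul(-1, 192)) = Add(5, Mul(-1, 192)) = Add(5, -192) = -187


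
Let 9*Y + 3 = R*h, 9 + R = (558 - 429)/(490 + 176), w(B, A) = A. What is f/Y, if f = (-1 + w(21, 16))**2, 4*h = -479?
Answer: 1798200/933781 ≈ 1.9257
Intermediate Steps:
h = -479/4 (h = (1/4)*(-479) = -479/4 ≈ -119.75)
R = -1955/222 (R = -9 + (558 - 429)/(490 + 176) = -9 + 129/666 = -9 + 129*(1/666) = -9 + 43/222 = -1955/222 ≈ -8.8063)
f = 225 (f = (-1 + 16)**2 = 15**2 = 225)
Y = 933781/7992 (Y = -1/3 + (-1955/222*(-479/4))/9 = -1/3 + (1/9)*(936445/888) = -1/3 + 936445/7992 = 933781/7992 ≈ 116.84)
f/Y = 225/(933781/7992) = 225*(7992/933781) = 1798200/933781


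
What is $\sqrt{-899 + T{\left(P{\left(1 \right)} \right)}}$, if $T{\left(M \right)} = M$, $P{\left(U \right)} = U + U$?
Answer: $i \sqrt{897} \approx 29.95 i$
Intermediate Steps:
$P{\left(U \right)} = 2 U$
$\sqrt{-899 + T{\left(P{\left(1 \right)} \right)}} = \sqrt{-899 + 2 \cdot 1} = \sqrt{-899 + 2} = \sqrt{-897} = i \sqrt{897}$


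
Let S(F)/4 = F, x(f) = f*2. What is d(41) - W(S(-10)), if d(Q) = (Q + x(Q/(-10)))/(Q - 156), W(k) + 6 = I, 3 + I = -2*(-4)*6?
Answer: -22589/575 ≈ -39.285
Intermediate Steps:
x(f) = 2*f
S(F) = 4*F
I = 45 (I = -3 - 2*(-4)*6 = -3 + 8*6 = -3 + 48 = 45)
W(k) = 39 (W(k) = -6 + 45 = 39)
d(Q) = 4*Q/(5*(-156 + Q)) (d(Q) = (Q + 2*(Q/(-10)))/(Q - 156) = (Q + 2*(Q*(-⅒)))/(-156 + Q) = (Q + 2*(-Q/10))/(-156 + Q) = (Q - Q/5)/(-156 + Q) = (4*Q/5)/(-156 + Q) = 4*Q/(5*(-156 + Q)))
d(41) - W(S(-10)) = (⅘)*41/(-156 + 41) - 1*39 = (⅘)*41/(-115) - 39 = (⅘)*41*(-1/115) - 39 = -164/575 - 39 = -22589/575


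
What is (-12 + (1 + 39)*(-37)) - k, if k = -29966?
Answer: 28474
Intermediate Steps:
(-12 + (1 + 39)*(-37)) - k = (-12 + (1 + 39)*(-37)) - 1*(-29966) = (-12 + 40*(-37)) + 29966 = (-12 - 1480) + 29966 = -1492 + 29966 = 28474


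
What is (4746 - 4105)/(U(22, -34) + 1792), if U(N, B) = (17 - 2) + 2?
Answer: 641/1809 ≈ 0.35434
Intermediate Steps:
U(N, B) = 17 (U(N, B) = 15 + 2 = 17)
(4746 - 4105)/(U(22, -34) + 1792) = (4746 - 4105)/(17 + 1792) = 641/1809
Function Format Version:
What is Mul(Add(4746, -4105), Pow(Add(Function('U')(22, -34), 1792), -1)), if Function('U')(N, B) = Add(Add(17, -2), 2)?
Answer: Rational(641, 1809) ≈ 0.35434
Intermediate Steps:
Function('U')(N, B) = 17 (Function('U')(N, B) = Add(15, 2) = 17)
Mul(Add(4746, -4105), Pow(Add(Function('U')(22, -34), 1792), -1)) = Mul(Add(4746, -4105), Pow(Add(17, 1792), -1)) = Mul(641, Pow(1809, -1)) = Mul(641, Rational(1, 1809)) = Rational(641, 1809)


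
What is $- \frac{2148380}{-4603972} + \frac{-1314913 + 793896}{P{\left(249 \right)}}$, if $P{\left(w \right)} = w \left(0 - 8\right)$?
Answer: $\frac{600756813121}{2292778056} \approx 262.02$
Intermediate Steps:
$P{\left(w \right)} = - 8 w$ ($P{\left(w \right)} = w \left(-8\right) = - 8 w$)
$- \frac{2148380}{-4603972} + \frac{-1314913 + 793896}{P{\left(249 \right)}} = - \frac{2148380}{-4603972} + \frac{-1314913 + 793896}{\left(-8\right) 249} = \left(-2148380\right) \left(- \frac{1}{4603972}\right) - \frac{521017}{-1992} = \frac{537095}{1150993} - - \frac{521017}{1992} = \frac{537095}{1150993} + \frac{521017}{1992} = \frac{600756813121}{2292778056}$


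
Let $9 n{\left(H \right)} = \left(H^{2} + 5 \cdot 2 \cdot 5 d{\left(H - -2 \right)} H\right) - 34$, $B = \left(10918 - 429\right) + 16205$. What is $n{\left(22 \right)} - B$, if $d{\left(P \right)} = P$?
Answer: $- \frac{71132}{3} \approx -23711.0$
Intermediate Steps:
$B = 26694$ ($B = 10489 + 16205 = 26694$)
$n{\left(H \right)} = - \frac{34}{9} + \frac{H^{2}}{9} + \frac{H \left(100 + 50 H\right)}{9}$ ($n{\left(H \right)} = \frac{\left(H^{2} + 5 \cdot 2 \cdot 5 \left(H - -2\right) H\right) - 34}{9} = \frac{\left(H^{2} + 10 \cdot 5 \left(H + 2\right) H\right) - 34}{9} = \frac{\left(H^{2} + 50 \left(2 + H\right) H\right) - 34}{9} = \frac{\left(H^{2} + \left(100 + 50 H\right) H\right) - 34}{9} = \frac{\left(H^{2} + H \left(100 + 50 H\right)\right) - 34}{9} = \frac{-34 + H^{2} + H \left(100 + 50 H\right)}{9} = - \frac{34}{9} + \frac{H^{2}}{9} + \frac{H \left(100 + 50 H\right)}{9}$)
$n{\left(22 \right)} - B = \left(- \frac{34}{9} + \frac{17 \cdot 22^{2}}{3} + \frac{100}{9} \cdot 22\right) - 26694 = \left(- \frac{34}{9} + \frac{17}{3} \cdot 484 + \frac{2200}{9}\right) - 26694 = \left(- \frac{34}{9} + \frac{8228}{3} + \frac{2200}{9}\right) - 26694 = \frac{8950}{3} - 26694 = - \frac{71132}{3}$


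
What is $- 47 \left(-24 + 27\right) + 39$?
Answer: $-102$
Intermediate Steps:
$- 47 \left(-24 + 27\right) + 39 = \left(-47\right) 3 + 39 = -141 + 39 = -102$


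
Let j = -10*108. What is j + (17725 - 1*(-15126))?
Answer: 31771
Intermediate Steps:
j = -1080
j + (17725 - 1*(-15126)) = -1080 + (17725 - 1*(-15126)) = -1080 + (17725 + 15126) = -1080 + 32851 = 31771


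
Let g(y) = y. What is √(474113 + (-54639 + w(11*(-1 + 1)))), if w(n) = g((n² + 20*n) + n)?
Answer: √419474 ≈ 647.67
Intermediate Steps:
w(n) = n² + 21*n (w(n) = (n² + 20*n) + n = n² + 21*n)
√(474113 + (-54639 + w(11*(-1 + 1)))) = √(474113 + (-54639 + (11*(-1 + 1))*(21 + 11*(-1 + 1)))) = √(474113 + (-54639 + (11*0)*(21 + 11*0))) = √(474113 + (-54639 + 0*(21 + 0))) = √(474113 + (-54639 + 0*21)) = √(474113 + (-54639 + 0)) = √(474113 - 54639) = √419474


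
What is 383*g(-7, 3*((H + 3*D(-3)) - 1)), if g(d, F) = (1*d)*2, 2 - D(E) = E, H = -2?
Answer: -5362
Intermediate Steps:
D(E) = 2 - E
g(d, F) = 2*d (g(d, F) = d*2 = 2*d)
383*g(-7, 3*((H + 3*D(-3)) - 1)) = 383*(2*(-7)) = 383*(-14) = -5362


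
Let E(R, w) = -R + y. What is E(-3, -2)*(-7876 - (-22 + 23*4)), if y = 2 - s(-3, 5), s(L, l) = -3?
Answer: -63568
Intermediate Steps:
y = 5 (y = 2 - 1*(-3) = 2 + 3 = 5)
E(R, w) = 5 - R (E(R, w) = -R + 5 = 5 - R)
E(-3, -2)*(-7876 - (-22 + 23*4)) = (5 - 1*(-3))*(-7876 - (-22 + 23*4)) = (5 + 3)*(-7876 - (-22 + 92)) = 8*(-7876 - 1*70) = 8*(-7876 - 70) = 8*(-7946) = -63568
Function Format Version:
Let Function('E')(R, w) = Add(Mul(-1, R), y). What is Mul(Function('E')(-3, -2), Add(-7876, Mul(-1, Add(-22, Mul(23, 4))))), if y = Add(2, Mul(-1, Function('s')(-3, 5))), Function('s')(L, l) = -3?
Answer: -63568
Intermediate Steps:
y = 5 (y = Add(2, Mul(-1, -3)) = Add(2, 3) = 5)
Function('E')(R, w) = Add(5, Mul(-1, R)) (Function('E')(R, w) = Add(Mul(-1, R), 5) = Add(5, Mul(-1, R)))
Mul(Function('E')(-3, -2), Add(-7876, Mul(-1, Add(-22, Mul(23, 4))))) = Mul(Add(5, Mul(-1, -3)), Add(-7876, Mul(-1, Add(-22, Mul(23, 4))))) = Mul(Add(5, 3), Add(-7876, Mul(-1, Add(-22, 92)))) = Mul(8, Add(-7876, Mul(-1, 70))) = Mul(8, Add(-7876, -70)) = Mul(8, -7946) = -63568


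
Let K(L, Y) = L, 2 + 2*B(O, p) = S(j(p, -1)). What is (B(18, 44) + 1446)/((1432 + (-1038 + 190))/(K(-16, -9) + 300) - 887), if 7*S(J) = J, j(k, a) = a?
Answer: -1436259/879634 ≈ -1.6328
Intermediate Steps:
S(J) = J/7
B(O, p) = -15/14 (B(O, p) = -1 + ((1/7)*(-1))/2 = -1 + (1/2)*(-1/7) = -1 - 1/14 = -15/14)
(B(18, 44) + 1446)/((1432 + (-1038 + 190))/(K(-16, -9) + 300) - 887) = (-15/14 + 1446)/((1432 + (-1038 + 190))/(-16 + 300) - 887) = 20229/(14*((1432 - 848)/284 - 887)) = 20229/(14*(584*(1/284) - 887)) = 20229/(14*(146/71 - 887)) = 20229/(14*(-62831/71)) = (20229/14)*(-71/62831) = -1436259/879634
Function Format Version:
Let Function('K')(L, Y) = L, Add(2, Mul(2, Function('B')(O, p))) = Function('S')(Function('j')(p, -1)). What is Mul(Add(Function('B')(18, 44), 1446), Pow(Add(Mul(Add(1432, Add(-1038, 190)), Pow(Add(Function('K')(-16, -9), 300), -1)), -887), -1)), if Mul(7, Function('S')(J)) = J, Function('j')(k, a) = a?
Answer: Rational(-1436259, 879634) ≈ -1.6328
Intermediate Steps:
Function('S')(J) = Mul(Rational(1, 7), J)
Function('B')(O, p) = Rational(-15, 14) (Function('B')(O, p) = Add(-1, Mul(Rational(1, 2), Mul(Rational(1, 7), -1))) = Add(-1, Mul(Rational(1, 2), Rational(-1, 7))) = Add(-1, Rational(-1, 14)) = Rational(-15, 14))
Mul(Add(Function('B')(18, 44), 1446), Pow(Add(Mul(Add(1432, Add(-1038, 190)), Pow(Add(Function('K')(-16, -9), 300), -1)), -887), -1)) = Mul(Add(Rational(-15, 14), 1446), Pow(Add(Mul(Add(1432, Add(-1038, 190)), Pow(Add(-16, 300), -1)), -887), -1)) = Mul(Rational(20229, 14), Pow(Add(Mul(Add(1432, -848), Pow(284, -1)), -887), -1)) = Mul(Rational(20229, 14), Pow(Add(Mul(584, Rational(1, 284)), -887), -1)) = Mul(Rational(20229, 14), Pow(Add(Rational(146, 71), -887), -1)) = Mul(Rational(20229, 14), Pow(Rational(-62831, 71), -1)) = Mul(Rational(20229, 14), Rational(-71, 62831)) = Rational(-1436259, 879634)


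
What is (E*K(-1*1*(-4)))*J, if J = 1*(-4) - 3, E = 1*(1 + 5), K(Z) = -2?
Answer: 84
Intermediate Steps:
E = 6 (E = 1*6 = 6)
J = -7 (J = -4 - 3 = -7)
(E*K(-1*1*(-4)))*J = (6*(-2))*(-7) = -12*(-7) = 84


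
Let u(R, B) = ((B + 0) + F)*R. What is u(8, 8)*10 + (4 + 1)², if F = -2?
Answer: 505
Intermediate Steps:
u(R, B) = R*(-2 + B) (u(R, B) = ((B + 0) - 2)*R = (B - 2)*R = (-2 + B)*R = R*(-2 + B))
u(8, 8)*10 + (4 + 1)² = (8*(-2 + 8))*10 + (4 + 1)² = (8*6)*10 + 5² = 48*10 + 25 = 480 + 25 = 505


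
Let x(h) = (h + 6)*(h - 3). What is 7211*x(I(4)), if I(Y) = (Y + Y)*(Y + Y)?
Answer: 30790970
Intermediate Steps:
I(Y) = 4*Y² (I(Y) = (2*Y)*(2*Y) = 4*Y²)
x(h) = (-3 + h)*(6 + h) (x(h) = (6 + h)*(-3 + h) = (-3 + h)*(6 + h))
7211*x(I(4)) = 7211*(-18 + (4*4²)² + 3*(4*4²)) = 7211*(-18 + (4*16)² + 3*(4*16)) = 7211*(-18 + 64² + 3*64) = 7211*(-18 + 4096 + 192) = 7211*4270 = 30790970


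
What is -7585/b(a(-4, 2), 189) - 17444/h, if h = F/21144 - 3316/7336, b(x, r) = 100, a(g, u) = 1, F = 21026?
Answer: -3390202415179/105166540 ≈ -32237.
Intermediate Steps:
h = 5258327/9694524 (h = 21026/21144 - 3316/7336 = 21026*(1/21144) - 3316*1/7336 = 10513/10572 - 829/1834 = 5258327/9694524 ≈ 0.54240)
-7585/b(a(-4, 2), 189) - 17444/h = -7585/100 - 17444/5258327/9694524 = -7585*1/100 - 17444*9694524/5258327 = -1517/20 - 169111276656/5258327 = -3390202415179/105166540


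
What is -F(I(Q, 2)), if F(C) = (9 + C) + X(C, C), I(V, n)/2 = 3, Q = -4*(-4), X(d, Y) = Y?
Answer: -21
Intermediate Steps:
Q = 16
I(V, n) = 6 (I(V, n) = 2*3 = 6)
F(C) = 9 + 2*C (F(C) = (9 + C) + C = 9 + 2*C)
-F(I(Q, 2)) = -(9 + 2*6) = -(9 + 12) = -1*21 = -21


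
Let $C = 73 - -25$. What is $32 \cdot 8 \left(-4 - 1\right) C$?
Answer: $-125440$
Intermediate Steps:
$C = 98$ ($C = 73 + 25 = 98$)
$32 \cdot 8 \left(-4 - 1\right) C = 32 \cdot 8 \left(-4 - 1\right) 98 = 32 \cdot 8 \left(-5\right) 98 = 32 \left(-40\right) 98 = \left(-1280\right) 98 = -125440$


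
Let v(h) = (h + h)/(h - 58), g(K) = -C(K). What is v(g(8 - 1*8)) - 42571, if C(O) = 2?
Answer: -638564/15 ≈ -42571.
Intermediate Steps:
g(K) = -2 (g(K) = -1*2 = -2)
v(h) = 2*h/(-58 + h) (v(h) = (2*h)/(-58 + h) = 2*h/(-58 + h))
v(g(8 - 1*8)) - 42571 = 2*(-2)/(-58 - 2) - 42571 = 2*(-2)/(-60) - 42571 = 2*(-2)*(-1/60) - 42571 = 1/15 - 42571 = -638564/15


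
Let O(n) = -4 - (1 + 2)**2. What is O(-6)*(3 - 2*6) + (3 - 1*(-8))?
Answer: 128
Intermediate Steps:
O(n) = -13 (O(n) = -4 - 1*3**2 = -4 - 1*9 = -4 - 9 = -13)
O(-6)*(3 - 2*6) + (3 - 1*(-8)) = -13*(3 - 2*6) + (3 - 1*(-8)) = -13*(3 - 12) + (3 + 8) = -13*(-9) + 11 = 117 + 11 = 128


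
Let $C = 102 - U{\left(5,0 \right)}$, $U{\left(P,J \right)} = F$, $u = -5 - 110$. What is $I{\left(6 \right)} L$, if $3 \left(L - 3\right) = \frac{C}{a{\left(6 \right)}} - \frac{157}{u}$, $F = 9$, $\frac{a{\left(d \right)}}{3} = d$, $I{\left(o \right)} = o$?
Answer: $\frac{10717}{345} \approx 31.064$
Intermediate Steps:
$a{\left(d \right)} = 3 d$
$u = -115$ ($u = -5 - 110 = -115$)
$U{\left(P,J \right)} = 9$
$C = 93$ ($C = 102 - 9 = 93$)
$L = \frac{10717}{2070}$ ($L = 3 + \frac{\frac{93}{3 \cdot 6} - \frac{157}{-115}}{3} = 3 + \frac{\frac{93}{18} - - \frac{157}{115}}{3} = 3 + \frac{93 \cdot \frac{1}{18} + \frac{157}{115}}{3} = 3 + \frac{\frac{31}{6} + \frac{157}{115}}{3} = 3 + \frac{1}{3} \cdot \frac{4507}{690} = 3 + \frac{4507}{2070} = \frac{10717}{2070} \approx 5.1773$)
$I{\left(6 \right)} L = 6 \cdot \frac{10717}{2070} = \frac{10717}{345}$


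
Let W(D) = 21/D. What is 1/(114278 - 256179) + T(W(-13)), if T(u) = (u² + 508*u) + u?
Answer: -19655559085/23981269 ≈ -819.62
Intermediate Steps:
T(u) = u² + 509*u
1/(114278 - 256179) + T(W(-13)) = 1/(114278 - 256179) + (21/(-13))*(509 + 21/(-13)) = 1/(-141901) + (21*(-1/13))*(509 + 21*(-1/13)) = -1/141901 - 21*(509 - 21/13)/13 = -1/141901 - 21/13*6596/13 = -1/141901 - 138516/169 = -19655559085/23981269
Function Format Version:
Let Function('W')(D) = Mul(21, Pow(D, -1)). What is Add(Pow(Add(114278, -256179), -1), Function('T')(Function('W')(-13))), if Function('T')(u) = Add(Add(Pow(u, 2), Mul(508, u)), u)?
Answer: Rational(-19655559085, 23981269) ≈ -819.62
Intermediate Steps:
Function('T')(u) = Add(Pow(u, 2), Mul(509, u))
Add(Pow(Add(114278, -256179), -1), Function('T')(Function('W')(-13))) = Add(Pow(Add(114278, -256179), -1), Mul(Mul(21, Pow(-13, -1)), Add(509, Mul(21, Pow(-13, -1))))) = Add(Pow(-141901, -1), Mul(Mul(21, Rational(-1, 13)), Add(509, Mul(21, Rational(-1, 13))))) = Add(Rational(-1, 141901), Mul(Rational(-21, 13), Add(509, Rational(-21, 13)))) = Add(Rational(-1, 141901), Mul(Rational(-21, 13), Rational(6596, 13))) = Add(Rational(-1, 141901), Rational(-138516, 169)) = Rational(-19655559085, 23981269)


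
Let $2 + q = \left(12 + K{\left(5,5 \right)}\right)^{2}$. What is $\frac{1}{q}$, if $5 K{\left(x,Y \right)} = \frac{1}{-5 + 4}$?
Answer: $\frac{25}{3431} \approx 0.0072865$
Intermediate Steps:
$K{\left(x,Y \right)} = - \frac{1}{5}$ ($K{\left(x,Y \right)} = \frac{1}{5 \left(-5 + 4\right)} = \frac{1}{5 \left(-1\right)} = \frac{1}{5} \left(-1\right) = - \frac{1}{5}$)
$q = \frac{3431}{25}$ ($q = -2 + \left(12 - \frac{1}{5}\right)^{2} = -2 + \left(\frac{59}{5}\right)^{2} = -2 + \frac{3481}{25} = \frac{3431}{25} \approx 137.24$)
$\frac{1}{q} = \frac{1}{\frac{3431}{25}} = \frac{25}{3431}$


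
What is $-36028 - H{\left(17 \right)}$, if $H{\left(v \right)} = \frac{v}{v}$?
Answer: $-36029$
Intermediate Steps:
$H{\left(v \right)} = 1$
$-36028 - H{\left(17 \right)} = -36028 - 1 = -36029$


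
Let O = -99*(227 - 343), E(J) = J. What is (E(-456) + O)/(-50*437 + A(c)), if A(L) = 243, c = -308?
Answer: -11028/21607 ≈ -0.51039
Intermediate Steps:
O = 11484 (O = -99*(-116) = 11484)
(E(-456) + O)/(-50*437 + A(c)) = (-456 + 11484)/(-50*437 + 243) = 11028/(-21850 + 243) = 11028/(-21607) = 11028*(-1/21607) = -11028/21607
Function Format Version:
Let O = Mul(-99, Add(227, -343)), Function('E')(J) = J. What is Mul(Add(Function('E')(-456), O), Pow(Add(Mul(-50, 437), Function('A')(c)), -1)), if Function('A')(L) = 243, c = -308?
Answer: Rational(-11028, 21607) ≈ -0.51039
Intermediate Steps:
O = 11484 (O = Mul(-99, -116) = 11484)
Mul(Add(Function('E')(-456), O), Pow(Add(Mul(-50, 437), Function('A')(c)), -1)) = Mul(Add(-456, 11484), Pow(Add(Mul(-50, 437), 243), -1)) = Mul(11028, Pow(Add(-21850, 243), -1)) = Mul(11028, Pow(-21607, -1)) = Mul(11028, Rational(-1, 21607)) = Rational(-11028, 21607)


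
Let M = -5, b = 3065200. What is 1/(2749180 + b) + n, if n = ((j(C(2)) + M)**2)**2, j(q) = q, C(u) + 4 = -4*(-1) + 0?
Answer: 3633987501/5814380 ≈ 625.00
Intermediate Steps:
C(u) = 0 (C(u) = -4 + (-4*(-1) + 0) = -4 + (4 + 0) = -4 + 4 = 0)
n = 625 (n = ((0 - 5)**2)**2 = ((-5)**2)**2 = 25**2 = 625)
1/(2749180 + b) + n = 1/(2749180 + 3065200) + 625 = 1/5814380 + 625 = 3633987501/5814380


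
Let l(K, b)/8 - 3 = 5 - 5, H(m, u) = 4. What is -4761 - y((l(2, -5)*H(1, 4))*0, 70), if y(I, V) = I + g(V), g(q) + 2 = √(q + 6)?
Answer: -4759 - 2*√19 ≈ -4767.7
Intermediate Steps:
l(K, b) = 24 (l(K, b) = 24 + 8*(5 - 5) = 24 + 8*0 = 24 + 0 = 24)
g(q) = -2 + √(6 + q) (g(q) = -2 + √(q + 6) = -2 + √(6 + q))
y(I, V) = -2 + I + √(6 + V) (y(I, V) = I + (-2 + √(6 + V)) = -2 + I + √(6 + V))
-4761 - y((l(2, -5)*H(1, 4))*0, 70) = -4761 - (-2 + (24*4)*0 + √(6 + 70)) = -4761 - (-2 + 96*0 + √76) = -4761 - (-2 + 0 + 2*√19) = -4761 - (-2 + 2*√19) = -4761 + (2 - 2*√19) = -4759 - 2*√19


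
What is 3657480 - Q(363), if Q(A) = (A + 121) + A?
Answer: 3656633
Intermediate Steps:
Q(A) = 121 + 2*A (Q(A) = (121 + A) + A = 121 + 2*A)
3657480 - Q(363) = 3657480 - (121 + 2*363) = 3657480 - (121 + 726) = 3657480 - 1*847 = 3657480 - 847 = 3656633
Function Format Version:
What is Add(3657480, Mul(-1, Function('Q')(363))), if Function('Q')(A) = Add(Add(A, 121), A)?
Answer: 3656633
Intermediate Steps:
Function('Q')(A) = Add(121, Mul(2, A)) (Function('Q')(A) = Add(Add(121, A), A) = Add(121, Mul(2, A)))
Add(3657480, Mul(-1, Function('Q')(363))) = Add(3657480, Mul(-1, Add(121, Mul(2, 363)))) = Add(3657480, Mul(-1, Add(121, 726))) = Add(3657480, Mul(-1, 847)) = Add(3657480, -847) = 3656633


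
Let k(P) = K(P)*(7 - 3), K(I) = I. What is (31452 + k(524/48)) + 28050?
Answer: 178637/3 ≈ 59546.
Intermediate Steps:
k(P) = 4*P (k(P) = P*(7 - 3) = P*4 = 4*P)
(31452 + k(524/48)) + 28050 = (31452 + 4*(524/48)) + 28050 = (31452 + 4*(524*(1/48))) + 28050 = (31452 + 4*(131/12)) + 28050 = (31452 + 131/3) + 28050 = 94487/3 + 28050 = 178637/3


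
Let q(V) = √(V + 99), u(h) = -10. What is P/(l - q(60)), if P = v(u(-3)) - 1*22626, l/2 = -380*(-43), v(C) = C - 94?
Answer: -742816400/1067982241 - 22730*√159/1067982241 ≈ -0.69580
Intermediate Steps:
v(C) = -94 + C
l = 32680 (l = 2*(-380*(-43)) = 2*16340 = 32680)
q(V) = √(99 + V)
P = -22730 (P = (-94 - 10) - 1*22626 = -104 - 22626 = -22730)
P/(l - q(60)) = -22730/(32680 - √(99 + 60)) = -22730/(32680 - √159)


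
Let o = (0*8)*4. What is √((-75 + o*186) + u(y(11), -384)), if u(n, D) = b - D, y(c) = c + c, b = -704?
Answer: I*√395 ≈ 19.875*I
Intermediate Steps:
y(c) = 2*c
o = 0 (o = 0*4 = 0)
u(n, D) = -704 - D
√((-75 + o*186) + u(y(11), -384)) = √((-75 + 0*186) + (-704 - 1*(-384))) = √((-75 + 0) + (-704 + 384)) = √(-75 - 320) = √(-395) = I*√395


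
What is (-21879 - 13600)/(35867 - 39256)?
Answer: 35479/3389 ≈ 10.469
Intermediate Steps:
(-21879 - 13600)/(35867 - 39256) = -35479/(-3389) = -35479*(-1/3389) = 35479/3389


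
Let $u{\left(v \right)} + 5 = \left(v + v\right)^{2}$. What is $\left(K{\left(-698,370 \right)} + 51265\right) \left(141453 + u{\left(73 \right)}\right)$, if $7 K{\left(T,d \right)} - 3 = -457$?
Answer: $8333540052$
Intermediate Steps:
$u{\left(v \right)} = -5 + 4 v^{2}$ ($u{\left(v \right)} = -5 + \left(v + v\right)^{2} = -5 + \left(2 v\right)^{2} = -5 + 4 v^{2}$)
$K{\left(T,d \right)} = - \frac{454}{7}$ ($K{\left(T,d \right)} = \frac{3}{7} + \frac{1}{7} \left(-457\right) = \frac{3}{7} - \frac{457}{7} = - \frac{454}{7}$)
$\left(K{\left(-698,370 \right)} + 51265\right) \left(141453 + u{\left(73 \right)}\right) = \left(- \frac{454}{7} + 51265\right) \left(141453 - \left(5 - 4 \cdot 73^{2}\right)\right) = \frac{358401 \left(141453 + \left(-5 + 4 \cdot 5329\right)\right)}{7} = \frac{358401 \left(141453 + \left(-5 + 21316\right)\right)}{7} = \frac{358401 \left(141453 + 21311\right)}{7} = \frac{358401}{7} \cdot 162764 = 8333540052$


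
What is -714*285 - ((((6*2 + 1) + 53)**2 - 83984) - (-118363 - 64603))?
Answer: -306828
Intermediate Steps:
-714*285 - ((((6*2 + 1) + 53)**2 - 83984) - (-118363 - 64603)) = -203490 - ((((12 + 1) + 53)**2 - 83984) - 1*(-182966)) = -203490 - (((13 + 53)**2 - 83984) + 182966) = -203490 - ((66**2 - 83984) + 182966) = -203490 - ((4356 - 83984) + 182966) = -203490 - (-79628 + 182966) = -203490 - 1*103338 = -203490 - 103338 = -306828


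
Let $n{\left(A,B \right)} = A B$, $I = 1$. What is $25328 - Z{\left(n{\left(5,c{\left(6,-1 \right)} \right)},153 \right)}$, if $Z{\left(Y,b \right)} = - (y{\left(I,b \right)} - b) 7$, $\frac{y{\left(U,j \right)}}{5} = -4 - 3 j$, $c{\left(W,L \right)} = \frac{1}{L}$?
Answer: $8052$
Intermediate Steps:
$y{\left(U,j \right)} = -20 - 15 j$ ($y{\left(U,j \right)} = 5 \left(-4 - 3 j\right) = -20 - 15 j$)
$Z{\left(Y,b \right)} = 140 + 112 b$ ($Z{\left(Y,b \right)} = - (\left(-20 - 15 b\right) - b) 7 = - (-20 - 16 b) 7 = \left(20 + 16 b\right) 7 = 140 + 112 b$)
$25328 - Z{\left(n{\left(5,c{\left(6,-1 \right)} \right)},153 \right)} = 25328 - \left(140 + 112 \cdot 153\right) = 25328 - \left(140 + 17136\right) = 25328 - 17276 = 8052$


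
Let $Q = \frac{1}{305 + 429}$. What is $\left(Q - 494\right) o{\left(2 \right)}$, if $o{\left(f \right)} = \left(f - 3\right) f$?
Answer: $\frac{362595}{367} \approx 988.0$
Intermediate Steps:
$o{\left(f \right)} = f \left(-3 + f\right)$ ($o{\left(f \right)} = \left(-3 + f\right) f = f \left(-3 + f\right)$)
$Q = \frac{1}{734} \approx 0.0013624$
$\left(Q - 494\right) o{\left(2 \right)} = \left(\frac{1}{734} - 494\right) 2 \left(-3 + 2\right) = - \frac{362595 \cdot 2 \left(-1\right)}{734} = \left(- \frac{362595}{734}\right) \left(-2\right) = \frac{362595}{367}$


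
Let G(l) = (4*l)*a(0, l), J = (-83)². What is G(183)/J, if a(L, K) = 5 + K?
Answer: 137616/6889 ≈ 19.976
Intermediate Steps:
J = 6889
G(l) = 4*l*(5 + l) (G(l) = (4*l)*(5 + l) = 4*l*(5 + l))
G(183)/J = (4*183*(5 + 183))/6889 = (4*183*188)*(1/6889) = 137616*(1/6889) = 137616/6889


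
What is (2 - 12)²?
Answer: 100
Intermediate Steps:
(2 - 12)² = (-10)² = 100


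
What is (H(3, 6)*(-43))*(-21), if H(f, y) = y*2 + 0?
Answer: 10836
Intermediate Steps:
H(f, y) = 2*y (H(f, y) = 2*y + 0 = 2*y)
(H(3, 6)*(-43))*(-21) = ((2*6)*(-43))*(-21) = (12*(-43))*(-21) = -516*(-21) = 10836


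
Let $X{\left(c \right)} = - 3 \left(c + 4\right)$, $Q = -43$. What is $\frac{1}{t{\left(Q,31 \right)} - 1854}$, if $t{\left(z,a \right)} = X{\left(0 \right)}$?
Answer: $- \frac{1}{1866} \approx -0.00053591$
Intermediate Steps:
$X{\left(c \right)} = -12 - 3 c$ ($X{\left(c \right)} = - 3 \left(4 + c\right) = -12 - 3 c$)
$t{\left(z,a \right)} = -12$ ($t{\left(z,a \right)} = -12 - 0 = -12 + 0 = -12$)
$\frac{1}{t{\left(Q,31 \right)} - 1854} = \frac{1}{-12 - 1854} = \frac{1}{-1866} = - \frac{1}{1866}$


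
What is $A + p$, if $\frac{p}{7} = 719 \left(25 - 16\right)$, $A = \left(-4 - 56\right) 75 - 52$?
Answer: $40745$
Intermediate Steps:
$A = -4552$ ($A = \left(-4 - 56\right) 75 - 52 = \left(-60\right) 75 - 52 = -4500 - 52 = -4552$)
$p = 45297$ ($p = 7 \cdot 719 \left(25 - 16\right) = 7 \cdot 719 \cdot 9 = 7 \cdot 6471 = 45297$)
$A + p = -4552 + 45297 = 40745$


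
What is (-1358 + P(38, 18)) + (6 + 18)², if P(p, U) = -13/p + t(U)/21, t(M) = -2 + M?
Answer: -623701/798 ≈ -781.58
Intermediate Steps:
P(p, U) = -2/21 - 13/p + U/21 (P(p, U) = -13/p + (-2 + U)/21 = -13/p + (-2 + U)*(1/21) = -13/p + (-2/21 + U/21) = -2/21 - 13/p + U/21)
(-1358 + P(38, 18)) + (6 + 18)² = (-1358 + (1/21)*(-273 + 38*(-2 + 18))/38) + (6 + 18)² = (-1358 + (1/21)*(1/38)*(-273 + 38*16)) + 24² = (-1358 + (1/21)*(1/38)*(-273 + 608)) + 576 = (-1358 + (1/21)*(1/38)*335) + 576 = (-1358 + 335/798) + 576 = -1083349/798 + 576 = -623701/798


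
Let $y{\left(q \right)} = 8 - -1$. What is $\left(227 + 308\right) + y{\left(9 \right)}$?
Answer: $544$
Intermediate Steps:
$y{\left(q \right)} = 9$ ($y{\left(q \right)} = 8 + 1 = 9$)
$\left(227 + 308\right) + y{\left(9 \right)} = \left(227 + 308\right) + 9 = 535 + 9 = 544$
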